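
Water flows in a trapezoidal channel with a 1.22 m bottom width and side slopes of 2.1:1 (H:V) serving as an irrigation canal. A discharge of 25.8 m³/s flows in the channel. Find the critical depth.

At critical depth, Q² T / (g A³) = 1, i.e. A³/T = Q²/g = 25.8²/9.81 = 67.85.
Trying y = 1.43 m: A³/T = 30.48 — low.
Trying y = 2.05 m: A³/T = 147.8 — high.
Trying y = 1.72 m: A³/T = 67.99 — matches.

y_c = 1.72 m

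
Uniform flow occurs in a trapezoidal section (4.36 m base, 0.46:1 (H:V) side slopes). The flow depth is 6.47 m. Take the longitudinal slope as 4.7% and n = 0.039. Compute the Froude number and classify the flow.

supercritical

With bottom width b = 4.36 m and side slope z = 0.46: A = (b + zy)y = (4.36 + 0.46×6.47)×6.47 = 47.47 m²; P = b + 2y√(1+z²) = 4.36 + 2×6.47×1.101 = 18.6 m.
Hydraulic radius R = A/P = 47.47/18.6 = 2.551 m.
V = (1/n) R^(2/3) √S = (1/0.039) × 2.551^(2/3) × √0.047 = 10.38 m/s. Hydraulic depth D_h = A/T = 47.47/10.31 = 4.603 m.
Froude number Fr = V/√(g·D_h) = 10.38/√(9.81×4.603) = 1.54, which is greater than 1, so the flow is supercritical.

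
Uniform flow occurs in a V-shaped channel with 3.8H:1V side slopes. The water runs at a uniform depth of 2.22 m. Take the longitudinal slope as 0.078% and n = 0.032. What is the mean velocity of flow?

V = 0.915 m/s

For a triangular section with side slope z = 3.8: A = zy² = 3.8×2.22² = 18.73 m²; P = 2y√(1+z²) = 2×2.22×3.929 = 17.45 m.
Hydraulic radius R = A/P = 18.73/17.45 = 1.073 m.
From Manning's equation, V = (1/n) R^(2/3) S^(1/2) = (1/0.032) × 1.073^(2/3) × 0.00078^(1/2) = 0.915 m/s.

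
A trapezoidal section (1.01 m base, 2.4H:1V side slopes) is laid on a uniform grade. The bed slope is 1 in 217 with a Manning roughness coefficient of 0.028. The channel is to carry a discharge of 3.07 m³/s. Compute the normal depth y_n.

y_n = 0.769 m

Manning's equation rearranged: A R^(2/3) = nQ / (1·√S) = 0.028 × 3.07 / (√0.004608) = 1.266.
At y = 0.652 m: A R^(2/3) = 0.8831 — low.
At y = 0.898 m: A R^(2/3) = 1.792 — high.
At y = 0.769 m: A R^(2/3) = 1.267 — matches.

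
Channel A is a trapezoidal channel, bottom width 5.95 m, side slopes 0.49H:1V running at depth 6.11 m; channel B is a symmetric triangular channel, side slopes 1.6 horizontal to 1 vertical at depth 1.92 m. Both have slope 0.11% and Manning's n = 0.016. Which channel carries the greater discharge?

channel A

Channel A: With bottom width b = 5.95 m and side slope z = 0.49: A = (b + zy)y = (5.95 + 0.49×6.11)×6.11 = 54.65 m²; P = b + 2y√(1+z²) = 5.95 + 2×6.11×1.114 = 19.56 m. Hydraulic radius R = A/P = 54.65/19.56 = 2.794 m. Q_A = (1/0.016)·54.65·2.794^(2/3)·√0.0011 = 224.7 m³/s.
Channel B: For a triangular section with side slope z = 1.6: A = zy² = 1.6×1.92² = 5.898 m²; P = 2y√(1+z²) = 2×1.92×1.887 = 7.245 m. Hydraulic radius R = A/P = 5.898/7.245 = 0.8141 m. Q_B = (1/0.016)·5.898·0.8141^(2/3)·√0.0011 = 10.66 m³/s.
Q_A = 224.7 m³/s vs Q_B = 10.66 m³/s, so channel A carries more.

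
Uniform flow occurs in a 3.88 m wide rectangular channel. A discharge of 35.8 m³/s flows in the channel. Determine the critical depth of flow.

y_c = 2.05 m

For a rectangular channel, critical depth y_c = (q²/g)^(1/3) where q = Q/b = 35.8/3.88 = 9.227 m²/s.
So y_c = (9.227²/9.81)^(1/3) = 2.05 m.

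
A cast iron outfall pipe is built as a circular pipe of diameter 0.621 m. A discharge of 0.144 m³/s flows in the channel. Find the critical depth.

y_c = 0.241 m

At critical depth, Q² T / (g A³) = 1, i.e. A³/T = Q²/g = 0.144²/9.81 = 0.002114.
Try y = 0.167 m: A³/T = 0.0005129 — low.
Try y = 0.281 m: A³/T = 0.003818 — high.
Try y = 0.241 m: A³/T = 0.002119 — close enough.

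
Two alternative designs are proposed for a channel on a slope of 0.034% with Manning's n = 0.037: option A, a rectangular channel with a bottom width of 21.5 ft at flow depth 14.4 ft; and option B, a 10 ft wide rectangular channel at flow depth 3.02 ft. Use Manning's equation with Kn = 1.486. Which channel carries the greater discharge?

channel A

Channel A: Flow area A = b·y = 21.5 × 14.4 = 309.6 ft². Wetted perimeter P = b + 2y = 21.5 + 2×14.4 = 50.3 ft. Hydraulic radius R = A/P = 309.6/50.3 = 6.155 ft. Q_A = (1.486/0.037)·309.6·6.155^(2/3)·√0.00034 = 770 ft³/s.
Channel B: Flow area A = b·y = 10 × 3.02 = 30.2 ft². Wetted perimeter P = b + 2y = 10 + 2×3.02 = 16.04 ft. Hydraulic radius R = A/P = 30.2/16.04 = 1.883 ft. Q_B = (1.486/0.037)·30.2·1.883^(2/3)·√0.00034 = 34.1 ft³/s.
Q_A = 770 ft³/s vs Q_B = 34.1 ft³/s, so channel A carries more.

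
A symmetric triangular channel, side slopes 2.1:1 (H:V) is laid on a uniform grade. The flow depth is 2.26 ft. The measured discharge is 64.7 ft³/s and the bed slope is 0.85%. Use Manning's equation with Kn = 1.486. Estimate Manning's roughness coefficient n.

n = 0.023

For a triangular section with side slope z = 2.1: A = zy² = 2.1×2.26² = 10.73 ft²; P = 2y√(1+z²) = 2×2.26×2.326 = 10.51 ft.
Hydraulic radius R = A/P = 10.73/10.51 = 1.02 ft.
Rearranging Manning's equation: n = (1.486/Q) A R^(2/3) S^(1/2) = (1.486/64.7) × 10.73 × 1.02^(2/3) × √0.0085 = 0.023.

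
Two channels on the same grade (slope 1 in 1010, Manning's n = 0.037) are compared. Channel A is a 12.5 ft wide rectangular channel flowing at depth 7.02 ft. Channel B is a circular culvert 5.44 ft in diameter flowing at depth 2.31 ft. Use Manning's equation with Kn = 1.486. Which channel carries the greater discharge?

channel A

Channel A: Flow area A = b·y = 12.5 × 7.02 = 87.75 ft². Wetted perimeter P = b + 2y = 12.5 + 2×7.02 = 26.54 ft. Hydraulic radius R = A/P = 87.75/26.54 = 3.306 ft. Q_A = (1.486/0.037)·87.75·3.306^(2/3)·√0.0009901 = 246.1 ft³/s.
Channel B: For a circular section of diameter D = 5.44 ft at depth y = 2.31 ft, the central angle is θ = 2 arccos(1 − 2y/D) = 2.839 rad. Then A = (D²/8)(θ − sin θ) = 9.399 ft² and P = Dθ/2 = 7.722 ft. Hydraulic radius R = A/P = 9.399/7.722 = 1.217 ft. Q_B = (1.486/0.037)·9.399·1.217^(2/3)·√0.0009901 = 13.54 ft³/s.
Q_A = 246.1 ft³/s vs Q_B = 13.54 ft³/s, so channel A carries more.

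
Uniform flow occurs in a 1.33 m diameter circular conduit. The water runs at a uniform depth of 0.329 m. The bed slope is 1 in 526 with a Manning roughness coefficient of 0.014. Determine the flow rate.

For a circular section of diameter D = 1.33 m at depth y = 0.329 m, the central angle is θ = 2 arccos(1 − 2y/D) = 2.082 rad. Then A = (D²/8)(θ − sin θ) = 0.2676 m² and P = Dθ/2 = 1.385 m.
Hydraulic radius R = A/P = 0.2676/1.385 = 0.1932 m.
Manning's equation: Q = (1/n) A R^(2/3) S^(1/2) = (1/0.014) × 0.2676 × 0.1932^(2/3) × 0.001901^(1/2) = 0.279 m³/s.

Q = 0.279 m³/s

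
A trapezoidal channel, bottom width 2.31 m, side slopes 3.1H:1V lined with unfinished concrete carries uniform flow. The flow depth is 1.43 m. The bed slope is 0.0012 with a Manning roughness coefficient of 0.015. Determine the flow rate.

With bottom width b = 2.31 m and side slope z = 3.1: A = (b + zy)y = (2.31 + 3.1×1.43)×1.43 = 9.642 m²; P = b + 2y√(1+z²) = 2.31 + 2×1.43×3.257 = 11.63 m.
Hydraulic radius R = A/P = 9.642/11.63 = 0.8294 m.
Manning's equation: Q = (1/n) A R^(2/3) S^(1/2) = (1/0.015) × 9.642 × 0.8294^(2/3) × 0.0012^(1/2) = 19.7 m³/s.

Q = 19.7 m³/s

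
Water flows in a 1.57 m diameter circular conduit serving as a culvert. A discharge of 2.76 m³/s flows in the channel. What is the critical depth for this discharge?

At critical depth, Q² T / (g A³) = 1, i.e. A³/T = Q²/g = 2.76²/9.81 = 0.7765.
At y = 0.6 m: A³/T = 0.2063 — too small.
At y = 0.995 m: A³/T = 1.431 — too large.
At y = 0.848 m: A³/T = 0.7757 — close enough.

y_c = 0.848 m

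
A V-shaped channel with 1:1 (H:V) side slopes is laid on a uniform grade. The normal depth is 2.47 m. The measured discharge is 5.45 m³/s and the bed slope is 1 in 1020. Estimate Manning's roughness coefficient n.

For a triangular section with side slope z = 1: A = zy² = 1×2.47² = 6.101 m²; P = 2y√(1+z²) = 2×2.47×1.414 = 6.986 m.
Hydraulic radius R = A/P = 6.101/6.986 = 0.8733 m.
Rearranging Manning's equation: n = (1/Q) A R^(2/3) S^(1/2) = (1/5.45) × 6.101 × 0.8733^(2/3) × √0.0009804 = 0.032.

n = 0.032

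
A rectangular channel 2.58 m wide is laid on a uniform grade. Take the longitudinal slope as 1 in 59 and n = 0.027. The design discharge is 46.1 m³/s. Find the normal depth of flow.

y_n = 3.8 m

Manning's equation rearranged: A R^(2/3) = nQ / (1·√S) = 0.027 × 46.1 / (√0.01695) = 9.561.
At y = 4.46 m: A R^(2/3) = 11.51 — too large.
At y = 3.01 m: A R^(2/3) = 7.255 — too small.
At y = 3.8 m: A R^(2/3) = 9.561 — ≈ 9.561.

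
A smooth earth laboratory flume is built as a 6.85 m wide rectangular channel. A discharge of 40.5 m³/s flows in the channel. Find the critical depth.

For a rectangular channel, critical depth y_c = (q²/g)^(1/3) where q = Q/b = 40.5/6.85 = 5.912 m²/s.
So y_c = (5.912²/9.81)^(1/3) = 1.53 m.

y_c = 1.53 m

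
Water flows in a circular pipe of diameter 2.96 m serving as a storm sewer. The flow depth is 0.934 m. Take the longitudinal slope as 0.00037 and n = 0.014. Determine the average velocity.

V = 0.897 m/s

For a circular section of diameter D = 2.96 m at depth y = 0.934 m, the central angle is θ = 2 arccos(1 − 2y/D) = 2.386 rad. Then A = (D²/8)(θ − sin θ) = 1.862 m² and P = Dθ/2 = 3.531 m.
Hydraulic radius R = A/P = 1.862/3.531 = 0.5273 m.
From Manning's equation, V = (1/n) R^(2/3) S^(1/2) = (1/0.014) × 0.5273^(2/3) × 0.00037^(1/2) = 0.897 m/s.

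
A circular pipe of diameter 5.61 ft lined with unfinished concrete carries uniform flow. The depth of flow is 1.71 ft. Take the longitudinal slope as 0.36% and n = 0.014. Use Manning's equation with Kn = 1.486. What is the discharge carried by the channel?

Q = 39.8 ft³/s

For a circular section of diameter D = 5.61 ft at depth y = 1.71 ft, the central angle is θ = 2 arccos(1 − 2y/D) = 2.34 rad. Then A = (D²/8)(θ − sin θ) = 6.376 ft² and P = Dθ/2 = 6.562 ft.
Hydraulic radius R = A/P = 6.376/6.562 = 0.9716 ft.
Manning's equation: Q = (1.486/n) A R^(2/3) S^(1/2) = (1.486/0.014) × 6.376 × 0.9716^(2/3) × 0.0036^(1/2) = 39.8 ft³/s.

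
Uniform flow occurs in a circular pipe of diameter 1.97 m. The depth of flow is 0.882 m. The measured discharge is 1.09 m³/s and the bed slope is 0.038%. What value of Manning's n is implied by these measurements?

n = 0.014

For a circular section of diameter D = 1.97 m at depth y = 0.882 m, the central angle is θ = 2 arccos(1 − 2y/D) = 2.932 rad. Then A = (D²/8)(θ − sin θ) = 1.321 m² and P = Dθ/2 = 2.888 m.
Hydraulic radius R = A/P = 1.321/2.888 = 0.4576 m.
Rearranging Manning's equation: n = (1/Q) A R^(2/3) S^(1/2) = (1/1.09) × 1.321 × 0.4576^(2/3) × √0.00038 = 0.014.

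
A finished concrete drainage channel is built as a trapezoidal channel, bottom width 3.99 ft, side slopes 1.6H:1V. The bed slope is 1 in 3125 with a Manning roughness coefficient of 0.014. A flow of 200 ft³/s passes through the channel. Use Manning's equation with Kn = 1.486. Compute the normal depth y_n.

y_n = 4.83 ft

Manning's equation rearranged: A R^(2/3) = nQ / (1.486·√S) = 0.014 × 200 / (1.486 × √0.00032) = 105.3.
Try y = 3.39 ft: A R^(2/3) = 48.98 — short.
Try y = 4.83 ft: A R^(2/3) = 105.6 — ≈ 105.3.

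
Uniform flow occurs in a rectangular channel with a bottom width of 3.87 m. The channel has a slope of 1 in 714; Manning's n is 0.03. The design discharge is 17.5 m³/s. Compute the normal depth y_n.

Manning's equation rearranged: A R^(2/3) = nQ / (1·√S) = 0.03 × 17.5 / (√0.001401) = 14.03.
At y = 3.87 m: A R^(2/3) = 17.75 — over.
At y = 2.6 m: A R^(2/3) = 10.78 — short.
At y = 3.2 m: A R^(2/3) = 14.03 — ≈ 14.03.

y_n = 3.2 m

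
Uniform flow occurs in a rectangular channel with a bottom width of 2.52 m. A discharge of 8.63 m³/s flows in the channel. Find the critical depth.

y_c = 1.06 m

For a rectangular channel, critical depth y_c = (q²/g)^(1/3) where q = Q/b = 8.63/2.52 = 3.425 m²/s.
So y_c = (3.425²/9.81)^(1/3) = 1.06 m.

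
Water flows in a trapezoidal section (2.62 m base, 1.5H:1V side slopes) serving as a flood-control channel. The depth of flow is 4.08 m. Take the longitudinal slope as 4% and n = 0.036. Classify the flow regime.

supercritical

With bottom width b = 2.62 m and side slope z = 1.5: A = (b + zy)y = (2.62 + 1.5×4.08)×4.08 = 35.66 m²; P = b + 2y√(1+z²) = 2.62 + 2×4.08×1.803 = 17.33 m.
Hydraulic radius R = A/P = 35.66/17.33 = 2.058 m.
V = (1/n) R^(2/3) √S = (1/0.036) × 2.058^(2/3) × √0.04 = 8.987 m/s. Hydraulic depth D_h = A/T = 35.66/14.86 = 2.4 m.
Froude number Fr = V/√(g·D_h) = 8.987/√(9.81×2.4) = 1.85, which is greater than 1, so the flow is supercritical.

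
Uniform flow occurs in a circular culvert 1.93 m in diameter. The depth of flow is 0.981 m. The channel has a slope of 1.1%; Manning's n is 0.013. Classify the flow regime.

For a circular section of diameter D = 1.93 m at depth y = 0.981 m, the central angle is θ = 2 arccos(1 − 2y/D) = 3.175 rad. Then A = (D²/8)(θ − sin θ) = 1.494 m² and P = Dθ/2 = 3.064 m.
Hydraulic radius R = A/P = 1.494/3.064 = 0.4875 m.
V = (1/n) R^(2/3) √S = (1/0.013) × 0.4875^(2/3) × √0.011 = 4.998 m/s. Hydraulic depth D_h = A/T = 1.494/1.93 = 0.774 m.
Froude number Fr = V/√(g·D_h) = 4.998/√(9.81×0.774) = 1.81, which is greater than 1, so the flow is supercritical.

supercritical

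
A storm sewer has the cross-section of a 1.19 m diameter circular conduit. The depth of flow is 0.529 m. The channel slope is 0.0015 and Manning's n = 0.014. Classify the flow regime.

For a circular section of diameter D = 1.19 m at depth y = 0.529 m, the central angle is θ = 2 arccos(1 − 2y/D) = 2.919 rad. Then A = (D²/8)(θ − sin θ) = 0.4777 m² and P = Dθ/2 = 1.737 m.
Hydraulic radius R = A/P = 0.4777/1.737 = 0.275 m.
V = (1/n) R^(2/3) √S = (1/0.014) × 0.275^(2/3) × √0.0015 = 1.17 m/s. Hydraulic depth D_h = A/T = 0.4777/1.183 = 0.4039 m.
Froude number Fr = V/√(g·D_h) = 1.17/√(9.81×0.4039) = 0.588, which is less than 1, so the flow is subcritical.

subcritical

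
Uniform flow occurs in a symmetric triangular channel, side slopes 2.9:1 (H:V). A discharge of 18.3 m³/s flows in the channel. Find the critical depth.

y_c = 1.52 m

At critical depth, Q² T / (g A³) = 1, i.e. A³/T = Q²/g = 18.3²/9.81 = 34.14.
Trying y = 1.35 m: A³/T = 18.86 — too small.
Trying y = 1.91 m: A³/T = 106.9 — too large.
Trying y = 1.52 m: A³/T = 34.12 — matches.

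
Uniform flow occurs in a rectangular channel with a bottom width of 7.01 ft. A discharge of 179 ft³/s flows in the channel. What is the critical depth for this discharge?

For a rectangular channel, critical depth y_c = (q²/g)^(1/3) where q = Q/b = 179/7.01 = 25.53 ft²/s.
So y_c = (25.53²/32.2)^(1/3) = 2.73 ft.

y_c = 2.73 ft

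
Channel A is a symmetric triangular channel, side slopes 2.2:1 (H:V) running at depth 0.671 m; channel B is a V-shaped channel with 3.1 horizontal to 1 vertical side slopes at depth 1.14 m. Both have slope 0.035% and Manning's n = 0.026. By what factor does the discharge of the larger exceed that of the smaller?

Channel A: For a triangular section with side slope z = 2.2: A = zy² = 2.2×0.671² = 0.9905 m²; P = 2y√(1+z²) = 2×0.671×2.417 = 3.243 m. Hydraulic radius R = A/P = 0.9905/3.243 = 0.3054 m. Q_A = (1/0.026)·0.9905·0.3054^(2/3)·√0.00035 = 0.3232 m³/s.
Channel B: For a triangular section with side slope z = 3.1: A = zy² = 3.1×1.14² = 4.029 m²; P = 2y√(1+z²) = 2×1.14×3.257 = 7.427 m. Hydraulic radius R = A/P = 4.029/7.427 = 0.5425 m. Q_B = (1/0.026)·4.029·0.5425^(2/3)·√0.00035 = 1.928 m³/s.
The larger discharge is 1.928 m³/s and the smaller is 0.3232 m³/s; the ratio is 5.97.

5.97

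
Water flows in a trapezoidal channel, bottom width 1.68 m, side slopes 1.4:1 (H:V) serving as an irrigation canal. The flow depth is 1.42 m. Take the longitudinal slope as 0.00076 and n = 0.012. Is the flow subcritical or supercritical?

subcritical

With bottom width b = 1.68 m and side slope z = 1.4: A = (b + zy)y = (1.68 + 1.4×1.42)×1.42 = 5.209 m²; P = b + 2y√(1+z²) = 1.68 + 2×1.42×1.72 = 6.566 m.
Hydraulic radius R = A/P = 5.209/6.566 = 0.7932 m.
V = (1/n) R^(2/3) √S = (1/0.012) × 0.7932^(2/3) × √0.00076 = 1.969 m/s. Hydraulic depth D_h = A/T = 5.209/5.656 = 0.9209 m.
Froude number Fr = V/√(g·D_h) = 1.969/√(9.81×0.9209) = 0.655, which is less than 1, so the flow is subcritical.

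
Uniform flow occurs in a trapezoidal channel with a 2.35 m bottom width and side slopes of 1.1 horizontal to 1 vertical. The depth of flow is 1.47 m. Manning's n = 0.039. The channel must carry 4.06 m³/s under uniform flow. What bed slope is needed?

S = 0.000891

With bottom width b = 2.35 m and side slope z = 1.1: A = (b + zy)y = (2.35 + 1.1×1.47)×1.47 = 5.831 m²; P = b + 2y√(1+z²) = 2.35 + 2×1.47×1.487 = 6.721 m.
Hydraulic radius R = A/P = 5.831/6.721 = 0.8677 m.
From Manning's equation, S = [nQ / (1 A R^(2/3))]² = [0.039 × 4.06 / (1 × 5.831 × 0.8677^(2/3))]² = 0.000891.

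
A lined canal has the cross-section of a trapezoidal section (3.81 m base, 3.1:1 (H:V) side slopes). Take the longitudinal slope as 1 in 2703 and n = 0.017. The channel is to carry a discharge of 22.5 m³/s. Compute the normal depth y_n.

Manning's equation rearranged: A R^(2/3) = nQ / (1·√S) = 0.017 × 22.5 / (√0.00037) = 19.89.
Try y = 1.35 m: A R^(2/3) = 9.733 — low.
Try y = 2.22 m: A R^(2/3) = 28.26 — high.
Try y = 1.89 m: A R^(2/3) = 19.87 — close enough.

y_n = 1.89 m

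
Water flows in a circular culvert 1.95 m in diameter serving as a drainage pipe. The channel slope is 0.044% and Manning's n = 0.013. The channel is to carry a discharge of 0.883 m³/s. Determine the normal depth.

y_n = 0.727 m

Manning's equation rearranged: A R^(2/3) = nQ / (1·√S) = 0.013 × 0.883 / (√0.00044) = 0.5472.
Trying y = 0.827 m: A R^(2/3) = 0.6932 — high.
Trying y = 0.645 m: A R^(2/3) = 0.437 — low.
Trying y = 0.727 m: A R^(2/3) = 0.5475 — matches.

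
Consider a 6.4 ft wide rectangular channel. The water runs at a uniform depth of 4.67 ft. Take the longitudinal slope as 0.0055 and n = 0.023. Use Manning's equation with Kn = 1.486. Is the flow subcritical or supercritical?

Flow area A = b·y = 6.4 × 4.67 = 29.89 ft². Wetted perimeter P = b + 2y = 6.4 + 2×4.67 = 15.74 ft.
Hydraulic radius R = A/P = 29.89/15.74 = 1.899 ft.
V = (1.486/n) R^(2/3) √S = (1.486/0.023) × 1.899^(2/3) × √0.0055 = 7.347 ft/s. Hydraulic depth D_h = A/T = 29.89/6.4 = 4.67 ft.
Froude number Fr = V/√(g·D_h) = 7.347/√(32.2×4.67) = 0.599, which is less than 1, so the flow is subcritical.

subcritical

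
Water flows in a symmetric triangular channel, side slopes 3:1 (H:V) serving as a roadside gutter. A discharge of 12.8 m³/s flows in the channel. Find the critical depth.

At critical depth, Q² T / (g A³) = 1, i.e. A³/T = Q²/g = 12.8²/9.81 = 16.7.
At y = 0.923 m: A³/T = 3.015 — low.
At y = 1.43 m: A³/T = 26.91 — high.
At y = 1.3 m: A³/T = 16.71 — close enough.

y_c = 1.3 m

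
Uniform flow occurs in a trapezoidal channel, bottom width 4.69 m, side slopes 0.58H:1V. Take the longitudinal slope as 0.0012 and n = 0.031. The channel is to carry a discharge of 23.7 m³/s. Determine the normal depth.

Manning's equation rearranged: A R^(2/3) = nQ / (1·√S) = 0.031 × 23.7 / (√0.0012) = 21.21.
At y = 3.15 m: A R^(2/3) = 29.41 — high.
At y = 2.6 m: A R^(2/3) = 21.17 — matches.

y_n = 2.6 m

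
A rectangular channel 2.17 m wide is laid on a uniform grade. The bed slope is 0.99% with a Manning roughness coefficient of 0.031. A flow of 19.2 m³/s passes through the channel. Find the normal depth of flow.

Manning's equation rearranged: A R^(2/3) = nQ / (1·√S) = 0.031 × 19.2 / (√0.0099) = 5.982.
At y = 2.57 m: A R^(2/3) = 4.656 — short.
At y = 3.94 m: A R^(2/3) = 7.676 — over.
At y = 3.18 m: A R^(2/3) = 5.991 — matches.

y_n = 3.18 m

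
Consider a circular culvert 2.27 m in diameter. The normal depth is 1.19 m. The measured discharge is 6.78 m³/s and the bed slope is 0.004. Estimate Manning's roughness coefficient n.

For a circular section of diameter D = 2.27 m at depth y = 1.19 m, the central angle is θ = 2 arccos(1 − 2y/D) = 3.239 rad. Then A = (D²/8)(θ − sin θ) = 2.148 m² and P = Dθ/2 = 3.676 m.
Hydraulic radius R = A/P = 2.148/3.676 = 0.5845 m.
Rearranging Manning's equation: n = (1/Q) A R^(2/3) S^(1/2) = (1/6.78) × 2.148 × 0.5845^(2/3) × √0.004 = 0.014.

n = 0.014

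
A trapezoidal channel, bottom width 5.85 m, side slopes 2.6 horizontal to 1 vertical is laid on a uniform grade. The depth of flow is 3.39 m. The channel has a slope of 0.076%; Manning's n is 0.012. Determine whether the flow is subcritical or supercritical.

With bottom width b = 5.85 m and side slope z = 2.6: A = (b + zy)y = (5.85 + 2.6×3.39)×3.39 = 49.71 m²; P = b + 2y√(1+z²) = 5.85 + 2×3.39×2.786 = 24.74 m.
Hydraulic radius R = A/P = 49.71/24.74 = 2.01 m.
V = (1/n) R^(2/3) √S = (1/0.012) × 2.01^(2/3) × √0.00076 = 3.658 m/s. Hydraulic depth D_h = A/T = 49.71/23.48 = 2.117 m.
Froude number Fr = V/√(g·D_h) = 3.658/√(9.81×2.117) = 0.803, which is less than 1, so the flow is subcritical.

subcritical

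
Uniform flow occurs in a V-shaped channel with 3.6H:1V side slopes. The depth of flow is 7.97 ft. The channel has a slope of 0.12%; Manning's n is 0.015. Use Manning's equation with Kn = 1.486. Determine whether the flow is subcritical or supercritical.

subcritical

For a triangular section with side slope z = 3.6: A = zy² = 3.6×7.97² = 228.7 ft²; P = 2y√(1+z²) = 2×7.97×3.736 = 59.56 ft.
Hydraulic radius R = A/P = 228.7/59.56 = 3.84 ft.
V = (1.486/n) R^(2/3) √S = (1.486/0.015) × 3.84^(2/3) × √0.0012 = 8.415 ft/s. Hydraulic depth D_h = A/T = 228.7/57.38 = 3.985 ft.
Froude number Fr = V/√(g·D_h) = 8.415/√(32.2×3.985) = 0.743, which is less than 1, so the flow is subcritical.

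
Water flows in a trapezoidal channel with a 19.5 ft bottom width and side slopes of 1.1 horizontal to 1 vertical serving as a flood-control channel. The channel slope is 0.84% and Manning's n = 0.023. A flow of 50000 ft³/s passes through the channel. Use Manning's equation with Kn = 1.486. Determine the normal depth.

Manning's equation rearranged: A R^(2/3) = nQ / (1.486·√S) = 0.023 × 50000 / (1.486 × √0.0084) = 8444.
Try y = 32.2 ft: A R^(2/3) = 10920 — too large.
Try y = 25.5 ft: A R^(2/3) = 6608 — too small.
Try y = 28.6 ft: A R^(2/3) = 8443 — ≈ 8444.

y_n = 28.6 ft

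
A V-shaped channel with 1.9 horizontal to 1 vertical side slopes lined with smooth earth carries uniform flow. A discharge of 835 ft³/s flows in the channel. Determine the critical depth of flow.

y_c = 6.54 ft

At critical depth, Q² T / (g A³) = 1, i.e. A³/T = Q²/g = 835²/32.2 = 21650.
Trying y = 8.29 ft: A³/T = 70670 — high.
Trying y = 6.54 ft: A³/T = 21600 — close enough.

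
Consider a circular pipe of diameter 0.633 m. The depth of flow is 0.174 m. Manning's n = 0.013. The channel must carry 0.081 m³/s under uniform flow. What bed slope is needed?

For a circular section of diameter D = 0.633 m at depth y = 0.174 m, the central angle is θ = 2 arccos(1 − 2y/D) = 2.208 rad. Then A = (D²/8)(θ − sin θ) = 0.0703 m² and P = Dθ/2 = 0.6987 m.
Hydraulic radius R = A/P = 0.0703/0.6987 = 0.1006 m.
From Manning's equation, S = [nQ / (1 A R^(2/3))]² = [0.013 × 0.081 / (1 × 0.0703 × 0.1006^(2/3))]² = 0.0048.

S = 0.0048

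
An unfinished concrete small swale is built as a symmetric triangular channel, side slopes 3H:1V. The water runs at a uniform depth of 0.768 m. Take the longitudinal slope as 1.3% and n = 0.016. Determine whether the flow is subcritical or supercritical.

For a triangular section with side slope z = 3: A = zy² = 3×0.768² = 1.769 m²; P = 2y√(1+z²) = 2×0.768×3.162 = 4.857 m.
Hydraulic radius R = A/P = 1.769/4.857 = 0.3643 m.
V = (1/n) R^(2/3) √S = (1/0.016) × 0.3643^(2/3) × √0.013 = 3.635 m/s. Hydraulic depth D_h = A/T = 1.769/4.608 = 0.384 m.
Froude number Fr = V/√(g·D_h) = 3.635/√(9.81×0.384) = 1.87, which is greater than 1, so the flow is supercritical.

supercritical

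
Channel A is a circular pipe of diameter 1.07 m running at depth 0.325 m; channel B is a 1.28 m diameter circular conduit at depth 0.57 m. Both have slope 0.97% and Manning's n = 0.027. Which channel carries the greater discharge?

channel B

Channel A: For a circular section of diameter D = 1.07 m at depth y = 0.325 m, the central angle is θ = 2 arccos(1 − 2y/D) = 2.335 rad. Then A = (D²/8)(θ − sin θ) = 0.2308 m² and P = Dθ/2 = 1.249 m. Hydraulic radius R = A/P = 0.2308/1.249 = 0.1848 m. Q_A = (1/0.027)·0.2308·0.1848^(2/3)·√0.0097 = 0.2731 m³/s.
Channel B: For a circular section of diameter D = 1.28 m at depth y = 0.57 m, the central angle is θ = 2 arccos(1 − 2y/D) = 2.922 rad. Then A = (D²/8)(θ − sin θ) = 0.554 m² and P = Dθ/2 = 1.87 m. Hydraulic radius R = A/P = 0.554/1.87 = 0.2962 m. Q_B = (1/0.027)·0.554·0.2962^(2/3)·√0.0097 = 0.8979 m³/s.
Q_A = 0.2731 m³/s vs Q_B = 0.8979 m³/s, so channel B carries more.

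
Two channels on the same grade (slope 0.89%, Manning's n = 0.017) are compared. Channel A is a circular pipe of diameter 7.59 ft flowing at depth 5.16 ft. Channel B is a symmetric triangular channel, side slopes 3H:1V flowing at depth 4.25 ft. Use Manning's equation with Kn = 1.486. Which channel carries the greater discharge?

Channel A: For a circular section of diameter D = 7.59 ft at depth y = 5.16 ft, the central angle is θ = 2 arccos(1 − 2y/D) = 3.877 rad. Then A = (D²/8)(θ − sin θ) = 32.76 ft² and P = Dθ/2 = 14.71 ft. Hydraulic radius R = A/P = 32.76/14.71 = 2.226 ft. Q_A = (1.486/0.017)·32.76·2.226^(2/3)·√0.0089 = 460.5 ft³/s.
Channel B: For a triangular section with side slope z = 3: A = zy² = 3×4.25² = 54.19 ft²; P = 2y√(1+z²) = 2×4.25×3.162 = 26.88 ft. Hydraulic radius R = A/P = 54.19/26.88 = 2.016 ft. Q_B = (1.486/0.017)·54.19·2.016^(2/3)·√0.0089 = 713.1 ft³/s.
Q_A = 460.5 ft³/s vs Q_B = 713.1 ft³/s, so channel B carries more.

channel B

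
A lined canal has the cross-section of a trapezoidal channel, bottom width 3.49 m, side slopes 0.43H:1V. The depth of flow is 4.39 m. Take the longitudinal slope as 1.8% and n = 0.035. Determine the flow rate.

Q = 134 m³/s

With bottom width b = 3.49 m and side slope z = 0.43: A = (b + zy)y = (3.49 + 0.43×4.39)×4.39 = 23.61 m²; P = b + 2y√(1+z²) = 3.49 + 2×4.39×1.089 = 13.05 m.
Hydraulic radius R = A/P = 23.61/13.05 = 1.809 m.
Manning's equation: Q = (1/n) A R^(2/3) S^(1/2) = (1/0.035) × 23.61 × 1.809^(2/3) × 0.018^(1/2) = 134 m³/s.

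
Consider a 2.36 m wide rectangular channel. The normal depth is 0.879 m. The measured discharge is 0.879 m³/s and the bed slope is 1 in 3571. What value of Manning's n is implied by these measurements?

Flow area A = b·y = 2.36 × 0.879 = 2.074 m². Wetted perimeter P = b + 2y = 2.36 + 2×0.879 = 4.118 m.
Hydraulic radius R = A/P = 2.074/4.118 = 0.5037 m.
Rearranging Manning's equation: n = (1/Q) A R^(2/3) S^(1/2) = (1/0.879) × 2.074 × 0.5037^(2/3) × √0.00028 = 0.025.

n = 0.025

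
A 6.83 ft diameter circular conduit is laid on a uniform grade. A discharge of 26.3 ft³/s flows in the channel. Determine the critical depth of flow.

y_c = 1.3 ft

At critical depth, Q² T / (g A³) = 1, i.e. A³/T = Q²/g = 26.3²/32.2 = 21.48.
Trying y = 1.54 ft: A³/T = 41.53 — over.
Trying y = 1.15 ft: A³/T = 13.22 — short.
Trying y = 1.3 ft: A³/T = 21.4 — close enough.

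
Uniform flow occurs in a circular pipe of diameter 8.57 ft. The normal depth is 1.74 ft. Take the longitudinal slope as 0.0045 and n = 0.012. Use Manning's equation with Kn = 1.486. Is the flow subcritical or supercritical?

For a circular section of diameter D = 8.57 ft at depth y = 1.74 ft, the central angle is θ = 2 arccos(1 − 2y/D) = 1.87 rad. Then A = (D²/8)(θ − sin θ) = 8.392 ft² and P = Dθ/2 = 8.012 ft.
Hydraulic radius R = A/P = 8.392/8.012 = 1.047 ft.
V = (1.486/n) R^(2/3) √S = (1.486/0.012) × 1.047^(2/3) × √0.0045 = 8.568 ft/s. Hydraulic depth D_h = A/T = 8.392/6.895 = 1.217 ft.
Froude number Fr = V/√(g·D_h) = 8.568/√(32.2×1.217) = 1.37, which is greater than 1, so the flow is supercritical.

supercritical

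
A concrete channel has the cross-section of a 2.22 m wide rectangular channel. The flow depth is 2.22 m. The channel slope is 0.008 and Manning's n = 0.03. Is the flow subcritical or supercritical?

subcritical

Flow area A = b·y = 2.22 × 2.22 = 4.928 m². Wetted perimeter P = b + 2y = 2.22 + 2×2.22 = 6.66 m.
Hydraulic radius R = A/P = 4.928/6.66 = 0.74 m.
V = (1/n) R^(2/3) √S = (1/0.03) × 0.74^(2/3) × √0.008 = 2.439 m/s. Hydraulic depth D_h = A/T = 4.928/2.22 = 2.22 m.
Froude number Fr = V/√(g·D_h) = 2.439/√(9.81×2.22) = 0.523, which is less than 1, so the flow is subcritical.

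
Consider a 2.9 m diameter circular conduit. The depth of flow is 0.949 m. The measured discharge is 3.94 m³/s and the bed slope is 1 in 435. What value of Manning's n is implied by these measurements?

n = 0.015

For a circular section of diameter D = 2.9 m at depth y = 0.949 m, the central angle is θ = 2 arccos(1 − 2y/D) = 2.436 rad. Then A = (D²/8)(θ − sin θ) = 1.879 m² and P = Dθ/2 = 3.532 m.
Hydraulic radius R = A/P = 1.879/3.532 = 0.532 m.
Rearranging Manning's equation: n = (1/Q) A R^(2/3) S^(1/2) = (1/3.94) × 1.879 × 0.532^(2/3) × √0.002299 = 0.015.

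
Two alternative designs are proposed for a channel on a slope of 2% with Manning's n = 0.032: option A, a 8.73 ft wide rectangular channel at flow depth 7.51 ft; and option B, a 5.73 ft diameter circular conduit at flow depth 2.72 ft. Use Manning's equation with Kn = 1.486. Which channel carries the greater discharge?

channel A

Channel A: Flow area A = b·y = 8.73 × 7.51 = 65.56 ft². Wetted perimeter P = b + 2y = 8.73 + 2×7.51 = 23.75 ft. Hydraulic radius R = A/P = 65.56/23.75 = 2.761 ft. Q_A = (1.486/0.032)·65.56·2.761^(2/3)·√0.02 = 847.3 ft³/s.
Channel B: For a circular section of diameter D = 5.73 ft at depth y = 2.72 ft, the central angle is θ = 2 arccos(1 − 2y/D) = 3.04 rad. Then A = (D²/8)(θ − sin θ) = 12.06 ft² and P = Dθ/2 = 8.711 ft. Hydraulic radius R = A/P = 12.06/8.711 = 1.385 ft. Q_B = (1.486/0.032)·12.06·1.385^(2/3)·√0.02 = 98.43 ft³/s.
Q_A = 847.3 ft³/s vs Q_B = 98.43 ft³/s, so channel A carries more.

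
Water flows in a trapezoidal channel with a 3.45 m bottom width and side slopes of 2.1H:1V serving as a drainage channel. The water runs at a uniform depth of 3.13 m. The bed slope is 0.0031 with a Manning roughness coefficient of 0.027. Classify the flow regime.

With bottom width b = 3.45 m and side slope z = 2.1: A = (b + zy)y = (3.45 + 2.1×3.13)×3.13 = 31.37 m²; P = b + 2y√(1+z²) = 3.45 + 2×3.13×2.326 = 18.01 m.
Hydraulic radius R = A/P = 31.37/18.01 = 1.742 m.
V = (1/n) R^(2/3) √S = (1/0.027) × 1.742^(2/3) × √0.0031 = 2.985 m/s. Hydraulic depth D_h = A/T = 31.37/16.6 = 1.89 m.
Froude number Fr = V/√(g·D_h) = 2.985/√(9.81×1.89) = 0.693, which is less than 1, so the flow is subcritical.

subcritical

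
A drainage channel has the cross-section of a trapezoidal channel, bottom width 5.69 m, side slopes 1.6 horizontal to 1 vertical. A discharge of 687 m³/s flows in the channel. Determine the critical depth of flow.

y_c = 6.67 m

At critical depth, Q² T / (g A³) = 1, i.e. A³/T = Q²/g = 687²/9.81 = 48110.
At y = 4.79 m: A³/T = 12450 — short.
At y = 8.06 m: A³/T = 106800 — over.
At y = 6.67 m: A³/T = 48080 — close enough.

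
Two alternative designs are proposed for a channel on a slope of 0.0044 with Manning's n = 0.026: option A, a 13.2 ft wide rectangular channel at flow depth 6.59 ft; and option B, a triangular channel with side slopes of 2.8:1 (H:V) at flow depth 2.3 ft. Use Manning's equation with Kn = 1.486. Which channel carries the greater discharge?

channel A

Channel A: Flow area A = b·y = 13.2 × 6.59 = 86.99 ft². Wetted perimeter P = b + 2y = 13.2 + 2×6.59 = 26.38 ft. Hydraulic radius R = A/P = 86.99/26.38 = 3.297 ft. Q_A = (1.486/0.026)·86.99·3.297^(2/3)·√0.0044 = 730.6 ft³/s.
Channel B: For a triangular section with side slope z = 2.8: A = zy² = 2.8×2.3² = 14.81 ft²; P = 2y√(1+z²) = 2×2.3×2.973 = 13.68 ft. Hydraulic radius R = A/P = 14.81/13.68 = 1.083 ft. Q_B = (1.486/0.026)·14.81·1.083^(2/3)·√0.0044 = 59.22 ft³/s.
Q_A = 730.6 ft³/s vs Q_B = 59.22 ft³/s, so channel A carries more.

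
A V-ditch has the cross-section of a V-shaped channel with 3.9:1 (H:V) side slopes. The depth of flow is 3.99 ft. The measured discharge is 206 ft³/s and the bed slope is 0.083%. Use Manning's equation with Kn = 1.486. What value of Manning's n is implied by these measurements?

n = 0.02

For a triangular section with side slope z = 3.9: A = zy² = 3.9×3.99² = 62.09 ft²; P = 2y√(1+z²) = 2×3.99×4.026 = 32.13 ft.
Hydraulic radius R = A/P = 62.09/32.13 = 1.932 ft.
Rearranging Manning's equation: n = (1.486/Q) A R^(2/3) S^(1/2) = (1.486/206) × 62.09 × 1.932^(2/3) × √0.00083 = 0.02.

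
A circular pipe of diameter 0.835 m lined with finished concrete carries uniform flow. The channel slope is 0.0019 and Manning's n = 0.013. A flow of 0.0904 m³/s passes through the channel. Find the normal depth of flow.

y_n = 0.211 m

Manning's equation rearranged: A R^(2/3) = nQ / (1·√S) = 0.013 × 0.0904 / (√0.0019) = 0.02696.
Trying y = 0.235 m: A R^(2/3) = 0.03333 — over.
Trying y = 0.166 m: A R^(2/3) = 0.01667 — short.
Trying y = 0.211 m: A R^(2/3) = 0.02696 — ≈ 0.02696.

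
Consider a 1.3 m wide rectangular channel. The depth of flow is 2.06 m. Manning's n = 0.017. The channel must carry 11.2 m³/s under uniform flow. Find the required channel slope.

Flow area A = b·y = 1.3 × 2.06 = 2.678 m². Wetted perimeter P = b + 2y = 1.3 + 2×2.06 = 5.42 m.
Hydraulic radius R = A/P = 2.678/5.42 = 0.4941 m.
From Manning's equation, S = [nQ / (1 A R^(2/3))]² = [0.017 × 11.2 / (1 × 2.678 × 0.4941^(2/3))]² = 0.0129.

S = 0.0129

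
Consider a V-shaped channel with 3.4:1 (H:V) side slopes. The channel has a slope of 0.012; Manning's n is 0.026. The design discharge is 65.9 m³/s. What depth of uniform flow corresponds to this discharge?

y_n = 2.13 m

Manning's equation rearranged: A R^(2/3) = nQ / (1·√S) = 0.026 × 65.9 / (√0.012) = 15.64.
At y = 2.34 m: A R^(2/3) = 20.11 — high.
At y = 1.57 m: A R^(2/3) = 6.937 — low.
At y = 2.13 m: A R^(2/3) = 15.65 — ≈ 15.64.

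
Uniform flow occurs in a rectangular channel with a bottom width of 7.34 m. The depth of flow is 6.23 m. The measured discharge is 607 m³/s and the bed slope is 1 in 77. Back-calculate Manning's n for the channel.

Flow area A = b·y = 7.34 × 6.23 = 45.73 m². Wetted perimeter P = b + 2y = 7.34 + 2×6.23 = 19.8 m.
Hydraulic radius R = A/P = 45.73/19.8 = 2.31 m.
Rearranging Manning's equation: n = (1/Q) A R^(2/3) S^(1/2) = (1/607) × 45.73 × 2.31^(2/3) × √0.01299 = 0.015.

n = 0.015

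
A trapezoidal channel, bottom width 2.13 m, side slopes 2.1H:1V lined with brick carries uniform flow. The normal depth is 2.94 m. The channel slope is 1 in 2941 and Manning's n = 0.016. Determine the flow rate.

Q = 37.6 m³/s

With bottom width b = 2.13 m and side slope z = 2.1: A = (b + zy)y = (2.13 + 2.1×2.94)×2.94 = 24.41 m²; P = b + 2y√(1+z²) = 2.13 + 2×2.94×2.326 = 15.81 m.
Hydraulic radius R = A/P = 24.41/15.81 = 1.545 m.
Manning's equation: Q = (1/n) A R^(2/3) S^(1/2) = (1/0.016) × 24.41 × 1.545^(2/3) × 0.00034^(1/2) = 37.6 m³/s.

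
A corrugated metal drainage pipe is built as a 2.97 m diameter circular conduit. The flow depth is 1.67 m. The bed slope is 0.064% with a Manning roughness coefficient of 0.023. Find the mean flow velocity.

V = 0.945 m/s

For a circular section of diameter D = 2.97 m at depth y = 1.67 m, the central angle is θ = 2 arccos(1 − 2y/D) = 3.391 rad. Then A = (D²/8)(θ − sin θ) = 4.012 m² and P = Dθ/2 = 5.036 m.
Hydraulic radius R = A/P = 4.012/5.036 = 0.7966 m.
From Manning's equation, V = (1/n) R^(2/3) S^(1/2) = (1/0.023) × 0.7966^(2/3) × 0.00064^(1/2) = 0.945 m/s.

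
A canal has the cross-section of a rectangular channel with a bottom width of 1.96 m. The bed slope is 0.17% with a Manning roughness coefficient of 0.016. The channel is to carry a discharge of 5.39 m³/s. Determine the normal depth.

Manning's equation rearranged: A R^(2/3) = nQ / (1·√S) = 0.016 × 5.39 / (√0.0017) = 2.092.
Try y = 1.17 m: A R^(2/3) = 1.508 — short.
Try y = 1.9 m: A R^(2/3) = 2.784 — over.
Try y = 1.51 m: A R^(2/3) = 2.092 — ≈ 2.092.

y_n = 1.51 m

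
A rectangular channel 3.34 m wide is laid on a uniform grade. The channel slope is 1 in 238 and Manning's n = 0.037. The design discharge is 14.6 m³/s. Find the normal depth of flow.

y_n = 2.49 m

Manning's equation rearranged: A R^(2/3) = nQ / (1·√S) = 0.037 × 14.6 / (√0.004202) = 8.334.
Trying y = 3.07 m: A R^(2/3) = 10.8 — over.
Trying y = 2.49 m: A R^(2/3) = 8.314 — close enough.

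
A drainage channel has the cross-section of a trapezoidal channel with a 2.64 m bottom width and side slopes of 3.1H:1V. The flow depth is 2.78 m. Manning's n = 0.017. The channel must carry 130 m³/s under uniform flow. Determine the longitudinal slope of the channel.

S = 0.00288

With bottom width b = 2.64 m and side slope z = 3.1: A = (b + zy)y = (2.64 + 3.1×2.78)×2.78 = 31.3 m²; P = b + 2y√(1+z²) = 2.64 + 2×2.78×3.257 = 20.75 m.
Hydraulic radius R = A/P = 31.3/20.75 = 1.508 m.
From Manning's equation, S = [nQ / (1 A R^(2/3))]² = [0.017 × 130 / (1 × 31.3 × 1.508^(2/3))]² = 0.00288.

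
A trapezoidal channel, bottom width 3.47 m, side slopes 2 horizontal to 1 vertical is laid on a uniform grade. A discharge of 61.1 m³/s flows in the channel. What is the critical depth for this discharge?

At critical depth, Q² T / (g A³) = 1, i.e. A³/T = Q²/g = 61.1²/9.81 = 380.6.
At y = 1.5 m: A³/T = 96.52 — low.
At y = 2.34 m: A³/T = 540.6 — high.
At y = 2.14 m: A³/T = 379.2 — ≈ 380.6.

y_c = 2.14 m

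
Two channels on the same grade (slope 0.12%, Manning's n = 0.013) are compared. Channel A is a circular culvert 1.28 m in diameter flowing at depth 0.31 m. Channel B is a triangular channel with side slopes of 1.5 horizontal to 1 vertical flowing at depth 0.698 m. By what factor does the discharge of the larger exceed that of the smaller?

4.14

Channel A: For a circular section of diameter D = 1.28 m at depth y = 0.31 m, the central angle is θ = 2 arccos(1 − 2y/D) = 2.058 rad. Then A = (D²/8)(θ − sin θ) = 0.2405 m² and P = Dθ/2 = 1.317 m. Hydraulic radius R = A/P = 0.2405/1.317 = 0.1826 m. Q_A = (1/0.013)·0.2405·0.1826^(2/3)·√0.0012 = 0.2063 m³/s.
Channel B: For a triangular section with side slope z = 1.5: A = zy² = 1.5×0.698² = 0.7308 m²; P = 2y√(1+z²) = 2×0.698×1.803 = 2.517 m. Hydraulic radius R = A/P = 0.7308/2.517 = 0.2904 m. Q_B = (1/0.013)·0.7308·0.2904^(2/3)·√0.0012 = 0.854 m³/s.
The larger discharge is 0.854 m³/s and the smaller is 0.2063 m³/s; the ratio is 4.14.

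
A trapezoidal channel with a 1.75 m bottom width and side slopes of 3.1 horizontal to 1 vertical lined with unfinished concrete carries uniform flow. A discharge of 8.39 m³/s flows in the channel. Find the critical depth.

At critical depth, Q² T / (g A³) = 1, i.e. A³/T = Q²/g = 8.39²/9.81 = 7.176.
Trying y = 0.962 m: A³/T = 12.23 — over.
Trying y = 0.844 m: A³/T = 7.168 — ≈ 7.176.

y_c = 0.844 m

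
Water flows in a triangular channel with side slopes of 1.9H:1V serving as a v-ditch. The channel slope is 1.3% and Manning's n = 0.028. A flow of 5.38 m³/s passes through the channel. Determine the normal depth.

y_n = 1.07 m

Manning's equation rearranged: A R^(2/3) = nQ / (1·√S) = 0.028 × 5.38 / (√0.013) = 1.321.
Try y = 0.793 m: A R^(2/3) = 0.5944 — too small.
Try y = 1.07 m: A R^(2/3) = 1.321 — ≈ 1.321.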